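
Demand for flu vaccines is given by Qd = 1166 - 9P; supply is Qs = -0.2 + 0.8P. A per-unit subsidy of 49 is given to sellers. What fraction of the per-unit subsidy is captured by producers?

Producer share = 45/49

Pre-subsidy: 1166 - 9P = -0.2 + 0.8P gives P* = 119, Q* = 95.
With the subsidy, sellers receive Ps = Pb + 49 for each unit, where Pb is the price buyers pay.
Supply in terms of Pb becomes Qs = -0.2 + 0.8(Pb + 49) = 39 + 0.8Pb. Setting this equal to demand: 1166 - 9Pb = 39 + 0.8Pb, so Pb = 115.
Sellers receive Ps = 115 + 49 = 164; Q' = 1166 − 9·115 = 131.
Buyers' price falls by P* − Pb = 119 − 115 = 4; sellers' price rises by Ps − P* = 164 − 119 = 45.
So producers capture 45/49 = 45/49 of each unit of subsidy.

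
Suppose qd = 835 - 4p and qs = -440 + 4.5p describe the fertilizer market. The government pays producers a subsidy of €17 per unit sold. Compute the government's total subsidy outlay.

Government cost = €4607

Pre-subsidy: 835 - 4p = -440 + 4.5p gives p* = 150, q* = 235.
With the subsidy, sellers receive ps = pb + 17 for each unit, where pb is the price buyers pay.
Supply in terms of pb becomes qs = -440 + 4.5(pb + 17) = -363.5 + 4.5pb. Setting this equal to demand: 835 - 4pb = -363.5 + 4.5pb, so pb = 141.
Sellers receive ps = 141 + 17 = 158; q' = 835 − 4·141 = 271.
Government outlay = subsidy × quantity = 17 × 271 = 4607.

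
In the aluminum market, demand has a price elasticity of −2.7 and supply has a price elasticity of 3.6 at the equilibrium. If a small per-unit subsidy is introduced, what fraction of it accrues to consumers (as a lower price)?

Consumer share = 4/7

For a small subsidy around the equilibrium, the benefit split depends on the relative slopes, which at a point are proportional to the elasticities.
Buyer share = εs/(εs + |εd|) = 3.6/(3.6 + 2.7) = 4/7; seller share = |εd|/(εs + |εd|) = 3/7.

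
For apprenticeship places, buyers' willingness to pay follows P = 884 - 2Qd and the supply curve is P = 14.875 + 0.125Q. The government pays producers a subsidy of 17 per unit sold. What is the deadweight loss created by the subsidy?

Pre-subsidy: 884 - 2Q = 14.875 + 0.125Q gives Q* = 409 and P* = 66.
With the subsidy, sellers receive Ps = Pb + 17 for each unit, where Pb is the price buyers pay.
On the curves, Pb = 884 - 2Q and Ps = 14.875 + 0.125Q; the wedge Ps − Pb = 17 gives 14.875 + 0.125Q − (884 - 2Q) = 17, so Q' = 417.
Then Pb = 884 − 2·417 = 50 and Ps = 14.875 + 0.125·417 = 67.
The subsidy expands output by 417 − 409 = 8 past the efficient level; on those units the gap between marginal cost and willingness to pay runs from 0 up to 17.
DWL = ½ × 17 × 8 = 68.

Deadweight loss = 68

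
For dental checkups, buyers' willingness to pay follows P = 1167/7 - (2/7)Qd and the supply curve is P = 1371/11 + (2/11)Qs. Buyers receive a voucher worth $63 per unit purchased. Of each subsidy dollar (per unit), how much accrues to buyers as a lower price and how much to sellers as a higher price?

Buyers gain $38.5 per unit; sellers gain $24.5 per unit

Pre-subsidy: 1167/7 - (2/7)Q = 1371/11 + (2/11)Q gives Q* = 90 and P* = 141.
With the rebate, buyers effectively pay Pb = Ps − 63, where Ps is the price sellers receive.
On the curves, Pb = 1167/7 - (2/7)Q and Ps = 1371/11 + (2/11)Q; the wedge Ps − Pb = 63 gives 1371/11 + (2/11)Q − (1167/7 - (2/7)Q) = 63, so Q' = 224.75.
Then Pb = 1167/7 − (2/7)·224.75 = 102.5 and Ps = 1371/11 + (2/11)·224.75 = 165.5.
Buyers' price falls by P* − Pb = 141 − 102.5 = 38.5; sellers' price rises by Ps − P* = 165.5 − 141 = 24.5.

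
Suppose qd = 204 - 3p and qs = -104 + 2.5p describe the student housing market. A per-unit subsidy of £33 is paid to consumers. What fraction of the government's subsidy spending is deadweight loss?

DWL / government spending = 5/18

Pre-subsidy: 204 - 3p = -104 + 2.5p gives p* = 56, q* = 36.
With the rebate, buyers effectively pay pb = ps − 33, where ps is the price sellers receive.
Demand in terms of ps becomes qd = 204 − 3(ps − 33) = 303 - 3ps. Setting this equal to supply: 303 - 3ps = -104 + 2.5ps, so ps = 74.
Buyers pay pb = 74 − 33 = 41; q' = -104 + 2.5·74 = 81.
ΔCS = ½(36 + 81)(56 − 41) = 877.5; ΔPS = ½(36 + 81)(74 − 56) = 1053.
Government spending = 33 × 81 = 2673.
DWL = ½ × 33 × (81 − 36) = 742.5; fraction = 742.5 / 2673 = 5/18.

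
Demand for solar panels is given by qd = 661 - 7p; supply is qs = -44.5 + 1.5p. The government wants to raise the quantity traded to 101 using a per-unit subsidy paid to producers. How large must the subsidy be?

Required subsidy s = 17 per unit

At q = 101, invert demand for the buyer price: pb = (661 − 101)/7 = 80; invert supply for the seller price: ps = (101 − (-44.5))/1.5 = 97.
The subsidy must fill the gap: s = ps − pb = 97 − 80 = 17.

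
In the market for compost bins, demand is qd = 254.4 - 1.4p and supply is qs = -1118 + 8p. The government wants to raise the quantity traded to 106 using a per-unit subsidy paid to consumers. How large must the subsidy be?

At q = 106, invert demand for the buyer price: pb = (254.4 − 106)/1.4 = 106; invert supply for the seller price: ps = (106 − (-1118))/8 = 153.
The subsidy must fill the gap: s = ps − pb = 153 − 106 = 47.

Required subsidy s = 47 per unit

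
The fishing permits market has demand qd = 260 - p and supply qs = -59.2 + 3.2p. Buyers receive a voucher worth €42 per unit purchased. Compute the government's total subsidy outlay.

Pre-subsidy: 260 - p = -59.2 + 3.2p gives p* = 76, q* = 184.
With the rebate, buyers effectively pay pb = ps − 42, where ps is the price sellers receive.
Demand in terms of ps becomes qd = 260 − 1(ps − 42) = 302 - ps. Setting this equal to supply: 302 - ps = -59.2 + 3.2ps, so ps = 86.
Buyers pay pb = 86 − 42 = 44; q' = -59.2 + 3.2·86 = 216.
Government outlay = subsidy × quantity = 42 × 216 = 9072.

Government cost = €9072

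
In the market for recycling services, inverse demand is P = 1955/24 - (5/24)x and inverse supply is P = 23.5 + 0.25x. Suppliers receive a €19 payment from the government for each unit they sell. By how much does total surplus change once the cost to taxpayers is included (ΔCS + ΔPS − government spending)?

Net change in total surplus = -4332/11

Pre-subsidy: 1955/24 - (5/24)x = 23.5 + 0.25x gives x* = 1391/11 and P* = 2425/44.
With the subsidy, sellers receive Ps = Pb + 19 for each unit, where Pb is the price buyers pay.
On the curves, Pb = 1955/24 - (5/24)x and Ps = 23.5 + 0.25x; the wedge Ps − Pb = 19 gives 23.5 + 0.25x − (1955/24 - (5/24)x) = 19, so x' = 1847/11.
Then Pb = 1955/24 − (5/24)·(1847/11) = 2045/44 and Ps = 23.5 + 0.25·(1847/11) = 2881/44.
ΔCS = ½(1391/11 + 1847/11)(2425/44 − 2045/44) = 153805/121; ΔPS = ½(1391/11 + 1847/11)(2881/44 − 2425/44) = 184566/121.
Government spending = 19 × 1847/11 = 35093/11.
Net change = 153805/121 + 184566/121 − 35093/11 = -4332/11. The loss equals the DWL triangle ½·19·456/11.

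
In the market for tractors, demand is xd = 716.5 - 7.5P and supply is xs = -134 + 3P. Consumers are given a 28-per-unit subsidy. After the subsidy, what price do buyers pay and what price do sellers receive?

Buyers pay 73; sellers receive 101

Pre-subsidy: 716.5 - 7.5P = -134 + 3P gives P* = 81, x* = 109.
With the rebate, buyers effectively pay Pb = Ps − 28, where Ps is the price sellers receive.
Demand in terms of Ps becomes xd = 716.5 − 7.5(Ps − 28) = 926.5 - 7.5Ps. Setting this equal to supply: 926.5 - 7.5Ps = -134 + 3Ps, so Ps = 101.
Buyers pay Pb = 101 − 28 = 73; x' = -134 + 3·101 = 169.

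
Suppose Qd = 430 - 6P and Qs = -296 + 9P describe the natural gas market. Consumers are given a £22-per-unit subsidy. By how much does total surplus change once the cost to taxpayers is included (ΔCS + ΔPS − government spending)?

Pre-subsidy: 430 - 6P = -296 + 9P gives P* = 48.4, Q* = 139.6.
With the rebate, buyers effectively pay Pb = Ps − 22, where Ps is the price sellers receive.
Demand in terms of Ps becomes Qd = 430 − 6(Ps − 22) = 562 - 6Ps. Setting this equal to supply: 562 - 6Ps = -296 + 9Ps, so Ps = 57.2.
Buyers pay Pb = 57.2 − 22 = 35.2; Q' = -296 + 9·57.2 = 218.8.
ΔCS = ½(139.6 + 218.8)(48.4 − 35.2) = 2365.44; ΔPS = ½(139.6 + 218.8)(57.2 − 48.4) = 1576.96.
Government spending = 22 × 218.8 = 4813.6.
Net change = 2365.44 + 1576.96 − 4813.6 = -871.2. The loss equals the DWL triangle ½·22·79.2.

Net change in total surplus = -£871.2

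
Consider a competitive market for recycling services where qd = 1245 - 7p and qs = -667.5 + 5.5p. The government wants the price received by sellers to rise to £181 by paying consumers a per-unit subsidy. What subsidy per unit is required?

At a seller price of 181, quantity supplied is -667.5 + 5.5·181 = 328.
Buyers absorb 328 only when they pay pb with 1245 − 7·pb = 328, i.e. pb = 131.
s = ps − pb = 181 − 131 = 50.

Required subsidy s = £50 per unit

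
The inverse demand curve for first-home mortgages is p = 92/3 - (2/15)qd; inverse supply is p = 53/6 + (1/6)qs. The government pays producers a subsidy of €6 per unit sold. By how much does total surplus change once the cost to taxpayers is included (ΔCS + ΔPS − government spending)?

Pre-subsidy: 92/3 - (2/15)q = 53/6 + (1/6)q gives q* = 655/9 and p* = 566/27.
With the subsidy, sellers receive ps = pb + 6 for each unit, where pb is the price buyers pay.
On the curves, pb = 92/3 - (2/15)q and ps = 53/6 + (1/6)q; the wedge ps − pb = 6 gives 53/6 + (1/6)q − (92/3 - (2/15)q) = 6, so q' = 835/9.
Then pb = 92/3 − (2/15)·(835/9) = 494/27 and ps = 53/6 + (1/6)·(835/9) = 656/27.
ΔCS = ½(655/9 + 835/9)(566/27 − 494/27) = 5960/27; ΔPS = ½(655/9 + 835/9)(656/27 − 566/27) = 7450/27.
Government spending = 6 × 835/9 = 1670/3.
Net change = 5960/27 + 7450/27 − 1670/3 = -60. The loss equals the DWL triangle ½·6·20.

Net change in total surplus = -€60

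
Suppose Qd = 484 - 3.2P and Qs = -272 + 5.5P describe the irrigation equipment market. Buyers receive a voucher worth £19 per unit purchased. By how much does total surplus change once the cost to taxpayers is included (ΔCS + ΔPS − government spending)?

Pre-subsidy: 484 - 3.2P = -272 + 5.5P gives P* = 2520/29, Q* = 5972/29.
With the rebate, buyers effectively pay Pb = Ps − 19, where Ps is the price sellers receive.
Demand in terms of Ps becomes Qd = 484 − 3.2(Ps − 19) = 544.8 - 3.2Ps. Setting this equal to supply: 544.8 - 3.2Ps = -272 + 5.5Ps, so Ps = 8168/87.
Buyers pay Pb = 8168/87 − 19 = 6515/87; Q' = -272 + 5.5·(8168/87) = 21260/87.
ΔCS = ½(5972/29 + 21260/87)(2520/29 − 6515/87) = 20469460/7569; ΔPS = ½(5972/29 + 21260/87)(8168/87 − 2520/29) = 11909504/7569.
Government spending = 19 × 21260/87 = 403940/87.
Net change = 20469460/7569 + 11909504/7569 − 403940/87 = -31768/87. The loss equals the DWL triangle ½·19·3344/87.

Net change in total surplus = -31768/87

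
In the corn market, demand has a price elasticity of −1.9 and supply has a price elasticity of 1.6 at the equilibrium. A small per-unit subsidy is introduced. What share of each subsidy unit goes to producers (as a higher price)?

For a small subsidy around the equilibrium, the benefit split depends on the relative slopes, which at a point are proportional to the elasticities.
Buyer share = εs/(εs + |εd|) = 1.6/(1.6 + 1.9) = 16/35; seller share = |εd|/(εs + |εd|) = 19/35.
So producers capture 19/35 of the subsidy.

Producer share = 19/35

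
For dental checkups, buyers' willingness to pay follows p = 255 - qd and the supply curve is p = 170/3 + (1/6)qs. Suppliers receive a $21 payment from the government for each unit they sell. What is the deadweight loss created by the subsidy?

Deadweight loss = $189

Pre-subsidy: 255 - q = 170/3 + (1/6)q gives q* = 170 and p* = 85.
With the subsidy, sellers receive ps = pb + 21 for each unit, where pb is the price buyers pay.
On the curves, pb = 255 - q and ps = 170/3 + (1/6)q; the wedge ps − pb = 21 gives 170/3 + (1/6)q − (255 - q) = 21, so q' = 188.
Then pb = 255 − 1·188 = 67 and ps = 170/3 + (1/6)·188 = 88.
The subsidy expands output by 188 − 170 = 18 past the efficient level; on those units the gap between marginal cost and willingness to pay runs from 0 up to 21.
DWL = ½ × 21 × 18 = 189.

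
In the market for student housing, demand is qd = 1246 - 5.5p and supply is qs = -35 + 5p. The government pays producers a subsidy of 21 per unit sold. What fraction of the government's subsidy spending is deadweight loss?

DWL / government spending = 11/252

Pre-subsidy: 1246 - 5.5p = -35 + 5p gives p* = 122, q* = 575.
With the subsidy, sellers receive ps = pb + 21 for each unit, where pb is the price buyers pay.
Supply in terms of pb becomes qs = -35 + 5(pb + 21) = 70 + 5pb. Setting this equal to demand: 1246 - 5.5pb = 70 + 5pb, so pb = 112.
Sellers receive ps = 112 + 21 = 133; q' = 1246 − 5.5·112 = 630.
ΔCS = ½(575 + 630)(122 − 112) = 6025; ΔPS = ½(575 + 630)(133 − 122) = 6627.5.
Government spending = 21 × 630 = 13230.
DWL = ½ × 21 × (630 − 575) = 577.5; fraction = 577.5 / 13230 = 11/252.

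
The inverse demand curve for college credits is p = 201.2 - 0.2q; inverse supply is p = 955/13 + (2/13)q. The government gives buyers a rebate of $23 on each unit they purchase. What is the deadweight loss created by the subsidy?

Pre-subsidy: 201.2 - 0.2q = 955/13 + (2/13)q gives q* = 361 and p* = 129.
With the rebate, buyers effectively pay pb = ps − 23, where ps is the price sellers receive.
On the curves, pb = 201.2 - 0.2q and ps = 955/13 + (2/13)q; the wedge ps − pb = 23 gives 955/13 + (2/13)q − (201.2 - 0.2q) = 23, so q' = 426.
Then pb = 201.2 − 0.2·426 = 116 and ps = 955/13 + (2/13)·426 = 139.
The subsidy expands output by 426 − 361 = 65 past the efficient level; on those units the gap between marginal cost and willingness to pay runs from 0 up to 23.
DWL = ½ × 23 × 65 = 747.5.

Deadweight loss = $747.5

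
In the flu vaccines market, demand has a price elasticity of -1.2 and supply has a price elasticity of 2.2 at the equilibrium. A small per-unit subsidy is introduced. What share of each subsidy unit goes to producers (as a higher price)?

For a small subsidy around the equilibrium, the benefit split depends on the relative slopes, which at a point are proportional to the elasticities.
Buyer share = εs/(εs + |εd|) = 2.2/(2.2 + 1.2) = 11/17; seller share = |εd|/(εs + |εd|) = 6/17.
So producers capture 6/17 of the subsidy.

Producer share = 6/17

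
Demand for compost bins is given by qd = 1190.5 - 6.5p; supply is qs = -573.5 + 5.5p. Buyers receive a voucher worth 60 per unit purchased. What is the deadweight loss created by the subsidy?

Deadweight loss = 5362.5

Pre-subsidy: 1190.5 - 6.5p = -573.5 + 5.5p gives p* = 147, q* = 235.
With the rebate, buyers effectively pay pb = ps − 60, where ps is the price sellers receive.
Demand in terms of ps becomes qd = 1190.5 − 6.5(ps − 60) = 1580.5 - 6.5ps. Setting this equal to supply: 1580.5 - 6.5ps = -573.5 + 5.5ps, so ps = 179.5.
Buyers pay pb = 179.5 − 60 = 119.5; q' = -573.5 + 5.5·179.5 = 413.75.
The subsidy expands output by 413.75 − 235 = 178.75 past the efficient level; on those units the gap between marginal cost and willingness to pay runs from 0 up to 60.
DWL = ½ × 60 × 178.75 = 5362.5.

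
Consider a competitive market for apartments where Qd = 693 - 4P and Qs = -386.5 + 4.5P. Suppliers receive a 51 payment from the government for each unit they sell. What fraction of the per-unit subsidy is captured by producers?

Producer share = 8/17

Pre-subsidy: 693 - 4P = -386.5 + 4.5P gives P* = 127, Q* = 185.
With the subsidy, sellers receive Ps = Pb + 51 for each unit, where Pb is the price buyers pay.
Supply in terms of Pb becomes Qs = -386.5 + 4.5(Pb + 51) = -157 + 4.5Pb. Setting this equal to demand: 693 - 4Pb = -157 + 4.5Pb, so Pb = 100.
Sellers receive Ps = 100 + 51 = 151; Q' = 693 − 4·100 = 293.
Buyers' price falls by P* − Pb = 127 − 100 = 27; sellers' price rises by Ps − P* = 151 − 127 = 24.
So producers capture 24/51 = 8/17 of each unit of subsidy.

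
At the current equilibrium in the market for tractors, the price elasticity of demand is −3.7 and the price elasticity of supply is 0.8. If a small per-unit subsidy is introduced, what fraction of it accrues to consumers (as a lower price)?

Consumer share = 8/45

For a small subsidy around the equilibrium, the benefit split depends on the relative slopes, which at a point are proportional to the elasticities.
Buyer share = εs/(εs + |εd|) = 0.8/(0.8 + 3.7) = 8/45; seller share = |εd|/(εs + |εd|) = 37/45.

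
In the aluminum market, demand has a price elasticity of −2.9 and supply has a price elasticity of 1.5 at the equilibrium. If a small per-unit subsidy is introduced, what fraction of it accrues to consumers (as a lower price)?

Consumer share = 15/44

For a small subsidy around the equilibrium, the benefit split depends on the relative slopes, which at a point are proportional to the elasticities.
Buyer share = εs/(εs + |εd|) = 1.5/(1.5 + 2.9) = 15/44; seller share = |εd|/(εs + |εd|) = 29/44.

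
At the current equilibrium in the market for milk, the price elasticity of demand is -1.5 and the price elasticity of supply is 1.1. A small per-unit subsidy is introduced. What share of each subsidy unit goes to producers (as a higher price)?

For a small subsidy around the equilibrium, the benefit split depends on the relative slopes, which at a point are proportional to the elasticities.
Buyer share = εs/(εs + |εd|) = 1.1/(1.1 + 1.5) = 11/26; seller share = |εd|/(εs + |εd|) = 15/26.
So producers capture 15/26 of the subsidy.

Producer share = 15/26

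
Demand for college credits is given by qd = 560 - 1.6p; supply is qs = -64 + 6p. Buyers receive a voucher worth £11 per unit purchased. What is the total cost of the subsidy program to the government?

Government cost = 92488/19

Pre-subsidy: 560 - 1.6p = -64 + 6p gives p* = 1560/19, q* = 8144/19.
With the rebate, buyers effectively pay pb = ps − 11, where ps is the price sellers receive.
Demand in terms of ps becomes qd = 560 − 1.6(ps − 11) = 577.6 - 1.6ps. Setting this equal to supply: 577.6 - 1.6ps = -64 + 6ps, so ps = 1604/19.
Buyers pay pb = 1604/19 − 11 = 1395/19; q' = -64 + 6·(1604/19) = 8408/19.
Government outlay = subsidy × quantity = 11 × 8408/19 = 92488/19.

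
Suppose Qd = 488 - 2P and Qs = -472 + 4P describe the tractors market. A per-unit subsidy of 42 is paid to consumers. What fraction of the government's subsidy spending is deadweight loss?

Pre-subsidy: 488 - 2P = -472 + 4P gives P* = 160, Q* = 168.
With the rebate, buyers effectively pay Pb = Ps − 42, where Ps is the price sellers receive.
Demand in terms of Ps becomes Qd = 488 − 2(Ps − 42) = 572 - 2Ps. Setting this equal to supply: 572 - 2Ps = -472 + 4Ps, so Ps = 174.
Buyers pay Pb = 174 − 42 = 132; Q' = -472 + 4·174 = 224.
ΔCS = ½(168 + 224)(160 − 132) = 5488; ΔPS = ½(168 + 224)(174 − 160) = 2744.
Government spending = 42 × 224 = 9408.
DWL = ½ × 42 × (224 − 168) = 1176; fraction = 1176 / 9408 = 0.125.

DWL / government spending = 0.125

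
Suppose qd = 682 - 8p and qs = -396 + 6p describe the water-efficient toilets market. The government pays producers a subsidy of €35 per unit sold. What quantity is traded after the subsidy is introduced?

q' = 186

Pre-subsidy: 682 - 8p = -396 + 6p gives p* = 77, q* = 66.
With the subsidy, sellers receive ps = pb + 35 for each unit, where pb is the price buyers pay.
Supply in terms of pb becomes qs = -396 + 6(pb + 35) = -186 + 6pb. Setting this equal to demand: 682 - 8pb = -186 + 6pb, so pb = 62.
Sellers receive ps = 62 + 35 = 97; q' = 682 − 8·62 = 186.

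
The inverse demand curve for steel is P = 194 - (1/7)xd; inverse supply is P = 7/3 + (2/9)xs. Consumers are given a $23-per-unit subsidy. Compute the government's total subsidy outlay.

Government cost = $13524

Pre-subsidy: 194 - (1/7)x = 7/3 + (2/9)x gives x* = 525 and P* = 119.
With the rebate, buyers effectively pay Pb = Ps − 23, where Ps is the price sellers receive.
On the curves, Pb = 194 - (1/7)x and Ps = 7/3 + (2/9)x; the wedge Ps − Pb = 23 gives 7/3 + (2/9)x − (194 - (1/7)x) = 23, so x' = 588.
Then Pb = 194 − (1/7)·588 = 110 and Ps = 7/3 + (2/9)·588 = 133.
Government outlay = subsidy × quantity = 23 × 588 = 13524.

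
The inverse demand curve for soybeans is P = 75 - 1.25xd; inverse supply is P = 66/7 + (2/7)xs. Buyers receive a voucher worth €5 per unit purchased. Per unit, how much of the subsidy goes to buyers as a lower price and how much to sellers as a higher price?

Pre-subsidy: 75 - 1.25x = 66/7 + (2/7)x gives x* = 1836/43 and P* = 930/43.
With the rebate, buyers effectively pay Pb = Ps − 5, where Ps is the price sellers receive.
On the curves, Pb = 75 - 1.25x and Ps = 66/7 + (2/7)x; the wedge Ps − Pb = 5 gives 66/7 + (2/7)x − (75 - 1.25x) = 5, so x' = 1976/43.
Then Pb = 75 − 1.25·(1976/43) = 755/43 and Ps = 66/7 + (2/7)·(1976/43) = 970/43.
Buyers' price falls by P* − Pb = 930/43 − 755/43 = 175/43; sellers' price rises by Ps − P* = 970/43 − 930/43 = 40/43.

Buyers gain 175/43 per unit; sellers gain 40/43 per unit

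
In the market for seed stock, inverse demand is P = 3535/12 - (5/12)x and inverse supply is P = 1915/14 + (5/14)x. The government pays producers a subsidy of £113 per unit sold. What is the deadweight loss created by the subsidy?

Pre-subsidy: 3535/12 - (5/12)x = 1915/14 + (5/14)x gives x* = 2651/13 and P* = 2725/13.
With the subsidy, sellers receive Ps = Pb + 113 for each unit, where Pb is the price buyers pay.
On the curves, Pb = 3535/12 - (5/12)x and Ps = 1915/14 + (5/14)x; the wedge Ps − Pb = 113 gives 1915/14 + (5/14)x − (3535/12 - (5/12)x) = 113, so x' = 22747/65.
Then Pb = 3535/12 − (5/12)·(22747/65) = 1934/13 and Ps = 1915/14 + (5/14)·(22747/65) = 3403/13.
The subsidy expands output by 22747/65 − 2651/13 = 9492/65 past the efficient level; on those units the gap between marginal cost and willingness to pay runs from 0 up to 113.
DWL = ½ × 113 × 9492/65 = 536298/65.

Deadweight loss = 536298/65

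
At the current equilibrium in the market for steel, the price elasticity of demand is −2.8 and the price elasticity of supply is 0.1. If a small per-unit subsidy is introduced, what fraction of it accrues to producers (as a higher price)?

Producer share = 28/29

For a small subsidy around the equilibrium, the benefit split depends on the relative slopes, which at a point are proportional to the elasticities.
Buyer share = εs/(εs + |εd|) = 0.1/(0.1 + 2.8) = 1/29; seller share = |εd|/(εs + |εd|) = 28/29.
So producers capture 28/29 of the subsidy.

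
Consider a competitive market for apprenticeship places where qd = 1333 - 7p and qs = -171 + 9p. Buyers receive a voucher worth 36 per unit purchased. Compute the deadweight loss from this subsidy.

Pre-subsidy: 1333 - 7p = -171 + 9p gives p* = 94, q* = 675.
With the rebate, buyers effectively pay pb = ps − 36, where ps is the price sellers receive.
Demand in terms of ps becomes qd = 1333 − 7(ps − 36) = 1585 - 7ps. Setting this equal to supply: 1585 - 7ps = -171 + 9ps, so ps = 109.75.
Buyers pay pb = 109.75 − 36 = 73.75; q' = -171 + 9·109.75 = 816.75.
The subsidy expands output by 816.75 − 675 = 141.75 past the efficient level; on those units the gap between marginal cost and willingness to pay runs from 0 up to 36.
DWL = ½ × 36 × 141.75 = 2551.5.

Deadweight loss = 2551.5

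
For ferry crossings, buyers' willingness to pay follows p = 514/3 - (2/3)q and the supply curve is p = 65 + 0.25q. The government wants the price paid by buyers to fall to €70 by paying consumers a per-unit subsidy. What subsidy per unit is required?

At a buyer price of 70, quantity demanded is 257 − 1.5·70 = 152.
Sellers supply 152 only when they receive ps = 65 + 0.25·152 = 103.
s = ps − pb = 103 − 70 = 33.

Required subsidy s = €33 per unit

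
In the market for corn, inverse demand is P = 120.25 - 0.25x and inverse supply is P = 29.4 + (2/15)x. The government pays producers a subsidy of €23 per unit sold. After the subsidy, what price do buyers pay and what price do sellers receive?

Pre-subsidy: 120.25 - 0.25x = 29.4 + (2/15)x gives x* = 237 and P* = 61.
With the subsidy, sellers receive Ps = Pb + 23 for each unit, where Pb is the price buyers pay.
On the curves, Pb = 120.25 - 0.25x and Ps = 29.4 + (2/15)x; the wedge Ps − Pb = 23 gives 29.4 + (2/15)x − (120.25 - 0.25x) = 23, so x' = 297.
Then Pb = 120.25 − 0.25·297 = 46 and Ps = 29.4 + (2/15)·297 = 69.

Buyers pay €46; sellers receive €69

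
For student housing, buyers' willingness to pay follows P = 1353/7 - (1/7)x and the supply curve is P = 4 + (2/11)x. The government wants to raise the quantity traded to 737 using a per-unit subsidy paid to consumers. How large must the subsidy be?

At x = 737, from the demand curve buyers pay Pb = 1353/7 − (1/7)·737 = 88; from the supply curve sellers need Ps = 4 + (2/11)·737 = 138.
The subsidy must fill the gap: s = Ps − Pb = 138 − 88 = 50.

Required subsidy s = 50 per unit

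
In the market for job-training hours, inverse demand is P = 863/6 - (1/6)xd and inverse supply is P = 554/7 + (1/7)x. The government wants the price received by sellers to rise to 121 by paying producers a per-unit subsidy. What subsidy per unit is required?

At a seller price of 121, quantity supplied is -554 + 7·121 = 293.
Buyers absorb 293 only when they pay Pb = 863/6 − (1/6)·293 = 95.
s = Ps − Pb = 121 − 95 = 26.

Required subsidy s = 26 per unit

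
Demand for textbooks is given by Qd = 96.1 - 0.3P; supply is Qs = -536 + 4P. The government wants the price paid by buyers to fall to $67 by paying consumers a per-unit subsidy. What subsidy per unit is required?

Required subsidy s = $86 per unit

At a buyer price of 67, quantity demanded is 96.1 − 0.3·67 = 76.
Sellers supply 76 only when they receive Ps with -536 + 4·Ps = 76, i.e. Ps = 153.
s = Ps − Pb = 153 − 67 = 86.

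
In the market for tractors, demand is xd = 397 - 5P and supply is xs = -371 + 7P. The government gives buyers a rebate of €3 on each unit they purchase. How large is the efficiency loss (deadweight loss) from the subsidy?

Pre-subsidy: 397 - 5P = -371 + 7P gives P* = 64, x* = 77.
With the rebate, buyers effectively pay Pb = Ps − 3, where Ps is the price sellers receive.
Demand in terms of Ps becomes xd = 397 − 5(Ps − 3) = 412 - 5Ps. Setting this equal to supply: 412 - 5Ps = -371 + 7Ps, so Ps = 65.25.
Buyers pay Pb = 65.25 − 3 = 62.25; x' = -371 + 7·65.25 = 85.75.
The subsidy expands output by 85.75 − 77 = 8.75 past the efficient level; on those units the gap between marginal cost and willingness to pay runs from 0 up to 3.
DWL = ½ × 3 × 8.75 = 13.125.

Deadweight loss = €13.125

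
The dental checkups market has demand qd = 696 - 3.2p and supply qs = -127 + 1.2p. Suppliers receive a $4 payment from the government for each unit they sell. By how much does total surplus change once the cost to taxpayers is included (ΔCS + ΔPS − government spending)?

Net change in total surplus = -384/55

Pre-subsidy: 696 - 3.2p = -127 + 1.2p gives p* = 4115/22, q* = 1072/11.
With the subsidy, sellers receive ps = pb + 4 for each unit, where pb is the price buyers pay.
Supply in terms of pb becomes qs = -127 + 1.2(pb + 4) = -122.2 + 1.2pb. Setting this equal to demand: 696 - 3.2pb = -122.2 + 1.2pb, so pb = 4091/22.
Sellers receive ps = 4091/22 + 4 = 4179/22; q' = 696 − 3.2·(4091/22) = 5552/55.
ΔCS = ½(1072/11 + 5552/55)(4115/22 − 4091/22) = 5952/55; ΔPS = ½(1072/11 + 5552/55)(4179/22 − 4115/22) = 15872/55.
Government spending = 4 × 5552/55 = 22208/55.
Net change = 5952/55 + 15872/55 − 22208/55 = -384/55. The loss equals the DWL triangle ½·4·192/55.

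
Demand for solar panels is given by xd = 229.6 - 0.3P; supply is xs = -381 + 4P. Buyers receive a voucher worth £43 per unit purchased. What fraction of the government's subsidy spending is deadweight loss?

Pre-subsidy: 229.6 - 0.3P = -381 + 4P gives P* = 142, x* = 187.
With the rebate, buyers effectively pay Pb = Ps − 43, where Ps is the price sellers receive.
Demand in terms of Ps becomes xd = 229.6 − 0.3(Ps − 43) = 242.5 - 0.3Ps. Setting this equal to supply: 242.5 - 0.3Ps = -381 + 4Ps, so Ps = 145.
Buyers pay Pb = 145 − 43 = 102; x' = -381 + 4·145 = 199.
ΔCS = ½(187 + 199)(142 − 102) = 7720; ΔPS = ½(187 + 199)(145 − 142) = 579.
Government spending = 43 × 199 = 8557.
DWL = ½ × 43 × (199 − 187) = 258; fraction = 258 / 8557 = 6/199.

DWL / government spending = 6/199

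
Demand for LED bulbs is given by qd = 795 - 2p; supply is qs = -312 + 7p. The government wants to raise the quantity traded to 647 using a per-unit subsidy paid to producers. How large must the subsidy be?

Required subsidy s = 63 per unit

At q = 647, invert demand for the buyer price: pb = (795 − 647)/2 = 74; invert supply for the seller price: ps = (647 − (-312))/7 = 137.
The subsidy must fill the gap: s = ps − pb = 137 − 74 = 63.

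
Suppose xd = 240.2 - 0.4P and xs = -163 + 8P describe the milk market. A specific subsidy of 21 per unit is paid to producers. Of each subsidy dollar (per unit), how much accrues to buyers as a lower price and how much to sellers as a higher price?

Buyers gain 20 per unit; sellers gain 1 per unit

Pre-subsidy: 240.2 - 0.4P = -163 + 8P gives P* = 48, x* = 221.
With the subsidy, sellers receive Ps = Pb + 21 for each unit, where Pb is the price buyers pay.
Supply in terms of Pb becomes xs = -163 + 8(Pb + 21) = 5 + 8Pb. Setting this equal to demand: 240.2 - 0.4Pb = 5 + 8Pb, so Pb = 28.
Sellers receive Ps = 28 + 21 = 49; x' = 240.2 − 0.4·28 = 229.
Buyers' price falls by P* − Pb = 48 − 28 = 20; sellers' price rises by Ps − P* = 49 − 48 = 1.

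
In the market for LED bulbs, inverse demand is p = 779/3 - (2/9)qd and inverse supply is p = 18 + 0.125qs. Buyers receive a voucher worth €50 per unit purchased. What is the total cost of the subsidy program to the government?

Government cost = €42000

Pre-subsidy: 779/3 - (2/9)q = 18 + 0.125q gives q* = 696 and p* = 105.
With the rebate, buyers effectively pay pb = ps − 50, where ps is the price sellers receive.
On the curves, pb = 779/3 - (2/9)q and ps = 18 + 0.125q; the wedge ps − pb = 50 gives 18 + 0.125q − (779/3 - (2/9)q) = 50, so q' = 840.
Then pb = 779/3 − (2/9)·840 = 73 and ps = 18 + 0.125·840 = 123.
Government outlay = subsidy × quantity = 50 × 840 = 42000.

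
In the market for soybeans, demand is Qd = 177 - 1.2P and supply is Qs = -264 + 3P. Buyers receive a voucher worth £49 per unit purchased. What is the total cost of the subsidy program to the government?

Government cost = £4557

Pre-subsidy: 177 - 1.2P = -264 + 3P gives P* = 105, Q* = 51.
With the rebate, buyers effectively pay Pb = Ps − 49, where Ps is the price sellers receive.
Demand in terms of Ps becomes Qd = 177 − 1.2(Ps − 49) = 235.8 - 1.2Ps. Setting this equal to supply: 235.8 - 1.2Ps = -264 + 3Ps, so Ps = 119.
Buyers pay Pb = 119 − 49 = 70; Q' = -264 + 3·119 = 93.
Government outlay = subsidy × quantity = 49 × 93 = 4557.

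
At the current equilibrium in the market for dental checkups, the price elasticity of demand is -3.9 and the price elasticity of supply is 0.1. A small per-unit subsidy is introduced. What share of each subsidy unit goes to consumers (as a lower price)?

For a small subsidy around the equilibrium, the benefit split depends on the relative slopes, which at a point are proportional to the elasticities.
Buyer share = εs/(εs + |εd|) = 0.1/(0.1 + 3.9) = 0.025; seller share = |εd|/(εs + |εd|) = 0.975.

Consumer share = 0.025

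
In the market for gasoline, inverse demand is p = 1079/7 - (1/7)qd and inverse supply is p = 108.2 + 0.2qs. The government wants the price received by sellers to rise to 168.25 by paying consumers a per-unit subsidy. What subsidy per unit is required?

Required subsidy s = 57 per unit

At a seller price of 168.25, quantity supplied is -541 + 5·168.25 = 300.25.
Buyers absorb 300.25 only when they pay pb = 1079/7 − (1/7)·300.25 = 111.25.
s = ps − pb = 168.25 − 111.25 = 57.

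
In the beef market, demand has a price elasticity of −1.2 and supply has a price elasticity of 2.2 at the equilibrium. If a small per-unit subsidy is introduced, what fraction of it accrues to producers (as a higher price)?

Producer share = 6/17

For a small subsidy around the equilibrium, the benefit split depends on the relative slopes, which at a point are proportional to the elasticities.
Buyer share = εs/(εs + |εd|) = 2.2/(2.2 + 1.2) = 11/17; seller share = |εd|/(εs + |εd|) = 6/17.
So producers capture 6/17 of the subsidy.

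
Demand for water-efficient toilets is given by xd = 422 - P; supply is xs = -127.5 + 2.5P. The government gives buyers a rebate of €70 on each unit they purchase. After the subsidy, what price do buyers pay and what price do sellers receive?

Buyers pay €107; sellers receive €177

Pre-subsidy: 422 - P = -127.5 + 2.5P gives P* = 157, x* = 265.
With the rebate, buyers effectively pay Pb = Ps − 70, where Ps is the price sellers receive.
Demand in terms of Ps becomes xd = 422 − 1(Ps − 70) = 492 - Ps. Setting this equal to supply: 492 - Ps = -127.5 + 2.5Ps, so Ps = 177.
Buyers pay Pb = 177 − 70 = 107; x' = -127.5 + 2.5·177 = 315.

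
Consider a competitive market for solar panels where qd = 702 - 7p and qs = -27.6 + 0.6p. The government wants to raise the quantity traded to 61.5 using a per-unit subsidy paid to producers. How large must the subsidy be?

At q = 61.5, invert demand for the buyer price: pb = (702 − 61.5)/7 = 91.5; invert supply for the seller price: ps = (61.5 − (-27.6))/0.6 = 148.5.
The subsidy must fill the gap: s = ps − pb = 148.5 − 91.5 = 57.

Required subsidy s = 57 per unit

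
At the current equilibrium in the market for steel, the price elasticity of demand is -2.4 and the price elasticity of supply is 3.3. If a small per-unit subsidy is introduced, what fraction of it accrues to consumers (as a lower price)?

For a small subsidy around the equilibrium, the benefit split depends on the relative slopes, which at a point are proportional to the elasticities.
Buyer share = εs/(εs + |εd|) = 3.3/(3.3 + 2.4) = 11/19; seller share = |εd|/(εs + |εd|) = 8/19.

Consumer share = 11/19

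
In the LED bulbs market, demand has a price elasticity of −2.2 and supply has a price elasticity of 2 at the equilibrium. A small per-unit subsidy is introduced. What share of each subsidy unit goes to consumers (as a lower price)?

Consumer share = 10/21

For a small subsidy around the equilibrium, the benefit split depends on the relative slopes, which at a point are proportional to the elasticities.
Buyer share = εs/(εs + |εd|) = 2/(2 + 2.2) = 10/21; seller share = |εd|/(εs + |εd|) = 11/21.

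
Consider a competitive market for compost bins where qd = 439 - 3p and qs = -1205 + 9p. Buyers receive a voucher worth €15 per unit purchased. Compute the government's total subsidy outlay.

Pre-subsidy: 439 - 3p = -1205 + 9p gives p* = 137, q* = 28.
With the rebate, buyers effectively pay pb = ps − 15, where ps is the price sellers receive.
Demand in terms of ps becomes qd = 439 − 3(ps − 15) = 484 - 3ps. Setting this equal to supply: 484 - 3ps = -1205 + 9ps, so ps = 140.75.
Buyers pay pb = 140.75 − 15 = 125.75; q' = -1205 + 9·140.75 = 61.75.
Government outlay = subsidy × quantity = 15 × 61.75 = 926.25.

Government cost = €926.25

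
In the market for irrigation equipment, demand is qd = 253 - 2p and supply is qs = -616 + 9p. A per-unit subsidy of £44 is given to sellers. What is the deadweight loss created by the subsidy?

Deadweight loss = £1584

Pre-subsidy: 253 - 2p = -616 + 9p gives p* = 79, q* = 95.
With the subsidy, sellers receive ps = pb + 44 for each unit, where pb is the price buyers pay.
Supply in terms of pb becomes qs = -616 + 9(pb + 44) = -220 + 9pb. Setting this equal to demand: 253 - 2pb = -220 + 9pb, so pb = 43.
Sellers receive ps = 43 + 44 = 87; q' = 253 − 2·43 = 167.
The subsidy expands output by 167 − 95 = 72 past the efficient level; on those units the gap between marginal cost and willingness to pay runs from 0 up to 44.
DWL = ½ × 44 × 72 = 1584.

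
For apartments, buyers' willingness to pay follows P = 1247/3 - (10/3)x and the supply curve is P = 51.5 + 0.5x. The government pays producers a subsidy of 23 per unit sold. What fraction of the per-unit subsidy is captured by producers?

Pre-subsidy: 1247/3 - (10/3)x = 51.5 + 0.5x gives x* = 95 and P* = 99.
With the subsidy, sellers receive Ps = Pb + 23 for each unit, where Pb is the price buyers pay.
On the curves, Pb = 1247/3 - (10/3)x and Ps = 51.5 + 0.5x; the wedge Ps − Pb = 23 gives 51.5 + 0.5x − (1247/3 - (10/3)x) = 23, so x' = 101.
Then Pb = 1247/3 − (10/3)·101 = 79 and Ps = 51.5 + 0.5·101 = 102.
Buyers' price falls by P* − Pb = 99 − 79 = 20; sellers' price rises by Ps − P* = 102 − 99 = 3.
So producers capture 3/23 = 3/23 of each unit of subsidy.

Producer share = 3/23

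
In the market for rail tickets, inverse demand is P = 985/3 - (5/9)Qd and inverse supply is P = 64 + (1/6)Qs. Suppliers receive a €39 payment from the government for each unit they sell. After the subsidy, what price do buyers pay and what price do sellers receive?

Pre-subsidy: 985/3 - (5/9)Q = 64 + (1/6)Q gives Q* = 366 and P* = 125.
With the subsidy, sellers receive Ps = Pb + 39 for each unit, where Pb is the price buyers pay.
On the curves, Pb = 985/3 - (5/9)Q and Ps = 64 + (1/6)Q; the wedge Ps − Pb = 39 gives 64 + (1/6)Q − (985/3 - (5/9)Q) = 39, so Q' = 420.
Then Pb = 985/3 − (5/9)·420 = 95 and Ps = 64 + (1/6)·420 = 134.

Buyers pay €95; sellers receive €134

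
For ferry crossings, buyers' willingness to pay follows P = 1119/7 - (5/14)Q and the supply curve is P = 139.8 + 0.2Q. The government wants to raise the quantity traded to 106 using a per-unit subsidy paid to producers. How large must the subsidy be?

At Q = 106, from the demand curve buyers pay Pb = 1119/7 − (5/14)·106 = 122; from the supply curve sellers need Ps = 139.8 + 0.2·106 = 161.
The subsidy must fill the gap: s = Ps − Pb = 161 − 122 = 39.

Required subsidy s = 39 per unit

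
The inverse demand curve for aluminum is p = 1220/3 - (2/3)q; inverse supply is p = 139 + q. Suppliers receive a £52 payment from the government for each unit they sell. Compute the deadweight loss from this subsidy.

Pre-subsidy: 1220/3 - (2/3)q = 139 + q gives q* = 160.6 and p* = 299.6.
With the subsidy, sellers receive ps = pb + 52 for each unit, where pb is the price buyers pay.
On the curves, pb = 1220/3 - (2/3)q and ps = 139 + q; the wedge ps − pb = 52 gives 139 + q − (1220/3 - (2/3)q) = 52, so q' = 191.8.
Then pb = 1220/3 − (2/3)·191.8 = 278.8 and ps = 139 + 1·191.8 = 330.8.
The subsidy expands output by 191.8 − 160.6 = 31.2 past the efficient level; on those units the gap between marginal cost and willingness to pay runs from 0 up to 52.
DWL = ½ × 52 × 31.2 = 811.2.

Deadweight loss = £811.2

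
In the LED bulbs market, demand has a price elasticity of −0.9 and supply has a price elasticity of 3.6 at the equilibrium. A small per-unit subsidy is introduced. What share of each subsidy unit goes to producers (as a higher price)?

Producer share = 0.2

For a small subsidy around the equilibrium, the benefit split depends on the relative slopes, which at a point are proportional to the elasticities.
Buyer share = εs/(εs + |εd|) = 3.6/(3.6 + 0.9) = 0.8; seller share = |εd|/(εs + |εd|) = 0.2.
So producers capture 0.2 of the subsidy.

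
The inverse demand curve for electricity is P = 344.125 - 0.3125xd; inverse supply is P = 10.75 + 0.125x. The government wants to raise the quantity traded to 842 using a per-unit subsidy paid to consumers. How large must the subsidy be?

At x = 842, from the demand curve buyers pay Pb = 344.125 − 0.3125·842 = 81; from the supply curve sellers need Ps = 10.75 + 0.125·842 = 116.
The subsidy must fill the gap: s = Ps − Pb = 116 − 81 = 35.

Required subsidy s = 35 per unit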